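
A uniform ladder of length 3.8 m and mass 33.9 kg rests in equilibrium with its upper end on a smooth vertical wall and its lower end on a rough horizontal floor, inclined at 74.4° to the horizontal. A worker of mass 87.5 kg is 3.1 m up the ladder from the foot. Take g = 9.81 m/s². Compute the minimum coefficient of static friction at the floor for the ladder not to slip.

μ_min ≈ 0.203

ΣF_y = 0: N_floor = 33.9×9.81 + 87.5×9.81 = 1190.9 N.
Torques about the foot: N_wall · 3.8 sin 74.4° = 33.9×9.81×1.9 cos 74.4° + 87.5×9.81×3.1 cos 74.4° → N_wall = 241.94 N.
ΣF_x = 0: f_floor = N_wall = 241.94 N.
μ_min = f_floor / N_floor = 241.94 / 1190.9 = 0.2032.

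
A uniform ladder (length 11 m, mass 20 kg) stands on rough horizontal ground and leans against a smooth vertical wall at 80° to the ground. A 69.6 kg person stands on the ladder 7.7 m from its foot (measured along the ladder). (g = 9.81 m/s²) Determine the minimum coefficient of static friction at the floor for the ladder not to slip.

μ_min ≈ 0.116

ΣF_y = 0: N_floor = 20×9.81 + 69.6×9.81 = 878.98 N.
Torques about the foot: N_wall · 11 sin 80° = 20×9.81×5.5 cos 80° + 69.6×9.81×7.7 cos 80° → N_wall = 101.57 N.
ΣF_x = 0: f_floor = N_wall = 101.57 N.
μ_min = f_floor / N_floor = 101.57 / 878.98 = 0.1156.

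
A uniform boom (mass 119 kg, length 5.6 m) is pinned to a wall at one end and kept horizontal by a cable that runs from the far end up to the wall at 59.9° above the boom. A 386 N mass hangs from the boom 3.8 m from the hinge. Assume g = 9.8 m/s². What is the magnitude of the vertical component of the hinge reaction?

|H_y| ≈ 707 N

Take torques about the hinge: T sin 59.9° · 5.6 = 119×9.8×2.8 + 386×3.8 = 4732.2 N·m.
So T = 4732.2 / (0.8652 × 5.6) = 976.74 N.
ΣF_y = 0: H_y = (119×9.8 + 386) − T sin 59.9° = 1552.2 − 845.03 = 707.17 N.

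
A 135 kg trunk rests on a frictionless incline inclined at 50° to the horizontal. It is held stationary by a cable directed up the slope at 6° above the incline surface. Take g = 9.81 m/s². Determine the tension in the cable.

Take axes along and perpendicular to the incline. Weight components: W sin 50° = 1015 N down-slope, W cos 50° = 851.3 N into the surface.
Along incline: T cos 6° = W sin 50° → T = 1020 N.
Perpendicular: N = W cos 50° − T sin 6° = 744.6 N.

T ≈ 1020 N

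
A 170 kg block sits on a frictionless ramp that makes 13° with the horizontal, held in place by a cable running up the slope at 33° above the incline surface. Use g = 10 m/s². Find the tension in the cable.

Take axes along and perpendicular to the incline. Weight components: W sin 13° = 382.4 N down-slope, W cos 13° = 1656 N into the surface.
Along incline: T cos 33° = W sin 13° → T = 456 N.
Perpendicular: N = W cos 13° − T sin 33° = 1408 N.

T ≈ 456 N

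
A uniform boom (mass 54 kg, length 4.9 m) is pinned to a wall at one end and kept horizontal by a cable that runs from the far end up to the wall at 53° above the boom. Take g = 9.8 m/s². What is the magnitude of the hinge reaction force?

|H| ≈ 331 N

Take torques about the hinge: T sin 53° · 4.9 = 54×9.8×2.45 = 1296.5 N·m.
So T = 1296.5 / (0.7986 × 4.9) = 331.32 N.
ΣF_x = 0: H_x = T cos 53° = 199.39 N.
ΣF_y = 0: H_y = (54×9.8) − T sin 53° = 529.2 − 264.6 = 264.6 N.
|H| = √(H_x² + H_y²) = √((199.39)² + (264.6)²) = 331.32 N.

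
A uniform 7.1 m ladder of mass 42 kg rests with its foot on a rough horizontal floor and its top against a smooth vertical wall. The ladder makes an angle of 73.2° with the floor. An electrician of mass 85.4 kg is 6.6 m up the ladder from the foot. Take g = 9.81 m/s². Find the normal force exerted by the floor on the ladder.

ΣF_y = 0: N_floor = 42×9.81 + 85.4×9.81 = 1249.8 N.

N_floor ≈ 1250 N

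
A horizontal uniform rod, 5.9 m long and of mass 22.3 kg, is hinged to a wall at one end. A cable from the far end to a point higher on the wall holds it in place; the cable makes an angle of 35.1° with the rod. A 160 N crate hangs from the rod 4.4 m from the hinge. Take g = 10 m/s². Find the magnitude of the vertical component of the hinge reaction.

Take torques about the hinge: T sin 35.1° · 5.9 = 22.3×10×2.95 + 160×4.4 = 1361.8 N·m.
So T = 1361.8 / (0.5750 × 5.9) = 401.43 N.
ΣF_y = 0: H_y = (22.3×10 + 160) − T sin 35.1° = 383 − 230.82 = 152.18 N.

|H_y| ≈ 152 N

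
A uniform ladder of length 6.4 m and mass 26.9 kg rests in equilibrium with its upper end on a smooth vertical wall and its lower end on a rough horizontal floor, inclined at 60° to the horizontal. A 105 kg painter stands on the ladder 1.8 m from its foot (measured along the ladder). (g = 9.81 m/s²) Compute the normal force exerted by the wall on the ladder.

N_wall ≈ 243 N

Torques about the foot: N_wall · 6.4 sin 60° = 26.9×9.81×3.2 cos 60° + 105×9.81×1.8 cos 60° → N_wall = 243.44 N.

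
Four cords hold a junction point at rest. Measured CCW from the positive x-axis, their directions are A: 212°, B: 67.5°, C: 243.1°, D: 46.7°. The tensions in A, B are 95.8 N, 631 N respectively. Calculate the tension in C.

T_C ≈ 880 N

Resolve: ΣF_x = 95.8 cos 212° + 631 cos 67.5° + T_C cos 243.1° + T_D cos 46.7° = 0.
        ΣF_y = 95.8 sin 212° + 631 sin 67.5° + T_C sin 243.1° + T_D sin 46.7° = 0.
The known terms sum to (160.2, 532.2) N, so -0.4524 T_C + 0.6858 T_D = -160.2 and -0.8918 T_C + 0.7278 T_D = -532.2.
Solving simultaneously: T_C = 879.7 N, T_D = 346.7 N.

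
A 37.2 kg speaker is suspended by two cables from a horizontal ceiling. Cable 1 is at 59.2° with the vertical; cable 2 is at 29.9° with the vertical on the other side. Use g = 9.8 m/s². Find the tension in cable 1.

Angles from the horizontal: cable 1 is 90° − 59.2° = 30.8°, cable 2 is 90° − 29.9° = 60.1°.
Weight W = 37.2 × 9.8 = 364.6 N acts straight down.
Horizontal: T_1 cos 30.8° = T_2 cos 60.1°  →  T_2 = 1.723 T_1.
Vertical: T_1 sin 30.8° + T_2 sin 60.1° = 364.6.
Substituting the horizontal relation into the vertical equation gives 2.006 T_1 = 364.6, so T_1 = 181.8 N.

T_1 ≈ 182 N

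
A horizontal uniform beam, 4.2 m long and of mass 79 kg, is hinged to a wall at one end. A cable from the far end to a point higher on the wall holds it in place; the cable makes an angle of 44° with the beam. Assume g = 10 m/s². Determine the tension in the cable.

Take torques about the hinge: T sin 44° · 4.2 = 79×10×2.1 = 1659 N·m.
So T = 1659 / (0.6947 × 4.2) = 568.62 N.

T ≈ 569 N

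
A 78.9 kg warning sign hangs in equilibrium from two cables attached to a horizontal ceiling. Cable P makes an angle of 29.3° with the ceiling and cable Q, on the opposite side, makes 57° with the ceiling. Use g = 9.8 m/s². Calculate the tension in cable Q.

T_Q ≈ 676 N

Weight W = 78.9 × 9.8 = 773.2 N acts straight down.
Horizontal: T_P cos 29.3° = T_Q cos 57°  →  T_P = 0.6245 T_Q.
Vertical: T_P sin 29.3° + T_Q sin 57° = 773.2.
Substituting the horizontal relation into the vertical equation gives 1.144 T_Q = 773.2, so T_Q = 675.7 N.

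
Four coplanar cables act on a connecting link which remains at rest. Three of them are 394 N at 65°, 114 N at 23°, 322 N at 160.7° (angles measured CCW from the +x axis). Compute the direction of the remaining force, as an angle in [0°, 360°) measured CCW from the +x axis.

Sum the known components: ΣF_x = -32.45 N, ΣF_y = 508.1 N.
For equilibrium the remaining force must supply (−ΣF_x, −ΣF_y) = (32.45, -508.1) N.
Magnitude = √((32.45)² + (-508.1)²) = 509.1 N; direction = atan2(-508.1, 32.45) = 273.7°.

θ ≈ 274°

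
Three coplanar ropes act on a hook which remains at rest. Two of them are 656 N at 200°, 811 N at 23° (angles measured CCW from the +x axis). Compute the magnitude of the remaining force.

Sum the known components: ΣF_x = 130.1 N, ΣF_y = 92.52 N.
For equilibrium the remaining force must supply (−ΣF_x, −ΣF_y) = (-130.1, -92.52) N.
Magnitude = √((-130.1)² + (-92.52)²) = 159.6 N; direction = atan2(-92.52, -130.1) = 215.4°.

F ≈ 160 N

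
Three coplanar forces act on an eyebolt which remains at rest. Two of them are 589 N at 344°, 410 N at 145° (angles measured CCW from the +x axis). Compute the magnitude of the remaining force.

F ≈ 242 N

Sum the known components: ΣF_x = 230.3 N, ΣF_y = 72.82 N.
For equilibrium the remaining force must supply (−ΣF_x, −ΣF_y) = (-230.3, -72.82) N.
Magnitude = √((-230.3)² + (-72.82)²) = 241.6 N; direction = atan2(-72.82, -230.3) = 197.5°.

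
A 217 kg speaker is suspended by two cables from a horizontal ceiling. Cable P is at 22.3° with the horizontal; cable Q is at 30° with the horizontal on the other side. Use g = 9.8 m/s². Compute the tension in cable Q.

Weight W = 217 × 9.8 = 2127 N acts straight down.
Horizontal: T_P cos 22.3° = T_Q cos 30°  →  T_P = 0.936 T_Q.
Vertical: T_P sin 22.3° + T_Q sin 30° = 2127.
Substituting the horizontal relation into the vertical equation gives 0.8552 T_Q = 2127, so T_Q = 2487 N.

T_Q ≈ 2490 N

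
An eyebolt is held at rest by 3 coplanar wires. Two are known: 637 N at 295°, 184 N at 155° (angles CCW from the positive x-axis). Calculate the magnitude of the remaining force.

F ≈ 510 N

Sum the known components: ΣF_x = 102.4 N, ΣF_y = -499.6 N.
For equilibrium the remaining force must supply (−ΣF_x, −ΣF_y) = (-102.4, 499.6) N.
Magnitude = √((-102.4)² + (499.6)²) = 510 N; direction = atan2(499.6, -102.4) = 101.6°.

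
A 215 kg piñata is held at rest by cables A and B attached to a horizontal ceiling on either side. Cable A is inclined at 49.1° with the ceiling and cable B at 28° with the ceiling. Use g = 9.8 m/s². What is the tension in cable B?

Weight W = 215 × 9.8 = 2107 N acts straight down.
Horizontal: T_A cos 49.1° = T_B cos 28°  →  T_A = 1.349 T_B.
Vertical: T_A sin 49.1° + T_B sin 28° = 2107.
Substituting the horizontal relation into the vertical equation gives 1.489 T_B = 2107, so T_B = 1415 N.

T_B ≈ 1420 N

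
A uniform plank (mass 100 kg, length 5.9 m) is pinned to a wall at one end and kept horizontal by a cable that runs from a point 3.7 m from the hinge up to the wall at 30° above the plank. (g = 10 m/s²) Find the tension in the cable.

Take torques about the hinge: T sin 30° · 3.7 = 100×10×2.95 = 2950 N·m.
So T = 2950 / (0.5000 × 3.7) = 1594.6 N.

T ≈ 1590 N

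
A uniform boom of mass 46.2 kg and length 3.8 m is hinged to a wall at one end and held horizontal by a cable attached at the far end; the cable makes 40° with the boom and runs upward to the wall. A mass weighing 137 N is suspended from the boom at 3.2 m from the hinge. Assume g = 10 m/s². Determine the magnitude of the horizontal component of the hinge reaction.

H_x ≈ 413 N

Take torques about the hinge: T sin 40° · 3.8 = 46.2×10×1.9 + 137×3.2 = 1316.2 N·m.
So T = 1316.2 / (0.6428 × 3.8) = 538.85 N.
ΣF_x = 0: H_x = T cos 40° = 412.79 N.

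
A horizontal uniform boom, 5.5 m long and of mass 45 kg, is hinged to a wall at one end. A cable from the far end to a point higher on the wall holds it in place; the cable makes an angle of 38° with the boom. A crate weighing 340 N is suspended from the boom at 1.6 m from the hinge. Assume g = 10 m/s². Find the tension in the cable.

T ≈ 526 N

Take torques about the hinge: T sin 38° · 5.5 = 45×10×2.75 + 340×1.6 = 1781.5 N·m.
So T = 1781.5 / (0.6157 × 5.5) = 526.12 N.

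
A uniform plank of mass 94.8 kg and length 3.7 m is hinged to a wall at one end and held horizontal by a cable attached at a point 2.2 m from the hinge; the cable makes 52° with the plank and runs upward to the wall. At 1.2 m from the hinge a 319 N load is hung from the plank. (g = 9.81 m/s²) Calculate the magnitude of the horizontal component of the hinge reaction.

H_x ≈ 747 N

Take torques about the hinge: T sin 52° · 2.2 = 94.8×9.81×1.85 + 319×1.2 = 2103.3 N·m.
So T = 2103.3 / (0.7880 × 2.2) = 1213.2 N.
ΣF_x = 0: H_x = T cos 52° = 746.94 N.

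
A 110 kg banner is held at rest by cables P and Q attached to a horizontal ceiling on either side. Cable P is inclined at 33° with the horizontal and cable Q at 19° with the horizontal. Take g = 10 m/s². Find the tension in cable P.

Weight W = 110 × 10 = 1100 N acts straight down.
Horizontal: T_P cos 33° = T_Q cos 19°  →  T_Q = 0.887 T_P.
Vertical: T_P sin 33° + T_Q sin 19° = 1100.
Substituting the horizontal relation into the vertical equation gives 0.8334 T_P = 1100, so T_P = 1320 N.

T_P ≈ 1320 N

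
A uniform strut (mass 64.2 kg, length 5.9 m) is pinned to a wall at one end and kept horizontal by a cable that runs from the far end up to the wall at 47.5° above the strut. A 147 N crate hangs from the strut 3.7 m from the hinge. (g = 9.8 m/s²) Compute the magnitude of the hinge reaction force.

Take torques about the hinge: T sin 47.5° · 5.9 = 64.2×9.8×2.95 + 147×3.7 = 2399.9 N·m.
So T = 2399.9 / (0.7373 × 5.9) = 551.71 N.
ΣF_x = 0: H_x = T cos 47.5° = 372.73 N.
ΣF_y = 0: H_y = (64.2×9.8 + 147) − T sin 47.5° = 776.16 − 406.77 = 369.39 N.
|H| = √(H_x² + H_y²) = √((372.73)² + (369.39)²) = 524.77 N.

|H| ≈ 525 N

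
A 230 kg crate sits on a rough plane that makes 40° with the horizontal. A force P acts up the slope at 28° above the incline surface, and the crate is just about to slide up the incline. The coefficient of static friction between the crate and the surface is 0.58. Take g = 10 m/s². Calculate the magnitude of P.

On the verge of sliding up the incline, friction equals μN and acts down the slope.
Perpendicular: N + P sin 28° = W cos 40° = 1762 N.
Along incline: P cos 28° = W sin 40° + μN  with W sin 40° = 1478 N.
Solving the pair for P and N: P = 2164 N, N = 745.8 N (and f = μN = 432.6 N).

P ≈ 2160 N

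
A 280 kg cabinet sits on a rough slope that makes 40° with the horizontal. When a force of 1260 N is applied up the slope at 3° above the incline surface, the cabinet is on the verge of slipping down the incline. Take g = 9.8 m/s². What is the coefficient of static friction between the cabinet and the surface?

μ ≈ 0.248

On the verge of sliding down the incline, friction is at its maximum μN and acts up the slope.
Perpendicular to incline: N = W cos 40° − P sin 3° = 2102 − 65.94 = 2036 N.
Along incline: P cos 3° + μN = W sin 40° → μ = (W sin 40° − P cos 3°) / N = 0.2483.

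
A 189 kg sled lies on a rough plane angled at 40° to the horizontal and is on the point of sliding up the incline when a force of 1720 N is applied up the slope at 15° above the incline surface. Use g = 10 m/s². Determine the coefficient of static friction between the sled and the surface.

On the verge of sliding up the incline, friction is at its maximum μN and acts down the slope.
Perpendicular to incline: N = W cos 40° − P sin 15° = 1448 − 445.2 = 1003 N.
Along incline: P cos 15° − μN = W sin 40° → μ = −(W sin 40° − P cos 15°) / N = 0.4453.

μ ≈ 0.445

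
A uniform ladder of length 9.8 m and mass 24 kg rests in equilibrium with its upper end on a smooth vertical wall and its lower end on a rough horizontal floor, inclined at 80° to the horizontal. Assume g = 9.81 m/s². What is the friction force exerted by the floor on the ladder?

f ≈ 20.8 N

Torques about the foot: N_wall · 9.8 sin 80° = 24×9.81×4.9 cos 80° → N_wall = 20.757 N.
ΣF_x = 0: f_floor = N_wall = 20.757 N.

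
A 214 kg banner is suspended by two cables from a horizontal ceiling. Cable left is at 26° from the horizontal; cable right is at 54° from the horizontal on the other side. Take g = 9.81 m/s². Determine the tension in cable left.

Weight W = 214 × 9.81 = 2099 N acts straight down.
Horizontal: T_left cos 26° = T_right cos 54°  →  T_right = 1.529 T_left.
Vertical: T_left sin 26° + T_right sin 54° = 2099.
Substituting the horizontal relation into the vertical equation gives 1.675 T_left = 2099, so T_left = 1253 N.

T_left ≈ 1250 N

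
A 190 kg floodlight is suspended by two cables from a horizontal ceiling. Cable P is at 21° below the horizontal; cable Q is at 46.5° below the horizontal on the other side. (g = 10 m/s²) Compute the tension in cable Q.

T_Q ≈ 1920 N

Weight W = 190 × 10 = 1900 N acts straight down.
Horizontal: T_P cos 21° = T_Q cos 46.5°  →  T_P = 0.7373 T_Q.
Vertical: T_P sin 21° + T_Q sin 46.5° = 1900.
Substituting the horizontal relation into the vertical equation gives 0.9896 T_Q = 1900, so T_Q = 1920 N.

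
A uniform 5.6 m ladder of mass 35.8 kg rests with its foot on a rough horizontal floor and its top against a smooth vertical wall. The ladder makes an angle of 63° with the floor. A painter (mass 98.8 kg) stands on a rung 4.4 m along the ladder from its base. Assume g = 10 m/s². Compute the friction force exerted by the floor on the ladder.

Torques about the foot: N_wall · 5.6 sin 63° = 35.8×10×2.8 cos 63° + 98.8×10×4.4 cos 63° → N_wall = 486.74 N.
ΣF_x = 0: f_floor = N_wall = 486.74 N.

f ≈ 487 N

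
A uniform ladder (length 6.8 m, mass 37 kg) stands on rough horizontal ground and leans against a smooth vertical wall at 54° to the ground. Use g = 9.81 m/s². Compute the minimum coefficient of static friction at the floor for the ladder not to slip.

ΣF_y = 0: N_floor = 37×9.81 = 362.97 N.
Torques about the foot: N_wall · 6.8 sin 54° = 37×9.81×3.4 cos 54° → N_wall = 131.86 N.
ΣF_x = 0: f_floor = N_wall = 131.86 N.
μ_min = f_floor / N_floor = 131.86 / 362.97 = 0.3633.

μ_min ≈ 0.363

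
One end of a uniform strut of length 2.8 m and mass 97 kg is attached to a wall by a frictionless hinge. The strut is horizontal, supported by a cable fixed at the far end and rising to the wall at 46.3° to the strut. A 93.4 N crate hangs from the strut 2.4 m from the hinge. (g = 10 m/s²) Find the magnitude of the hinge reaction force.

|H| ≈ 735 N

Take torques about the hinge: T sin 46.3° · 2.8 = 97×10×1.4 + 93.4×2.4 = 1582.2 N·m.
So T = 1582.2 / (0.7230 × 2.8) = 781.58 N.
ΣF_x = 0: H_x = T cos 46.3° = 539.98 N.
ΣF_y = 0: H_y = (97×10 + 93.4) − T sin 46.3° = 1063.4 − 565.06 = 498.34 N.
|H| = √(H_x² + H_y²) = √((539.98)² + (498.34)²) = 734.8 N.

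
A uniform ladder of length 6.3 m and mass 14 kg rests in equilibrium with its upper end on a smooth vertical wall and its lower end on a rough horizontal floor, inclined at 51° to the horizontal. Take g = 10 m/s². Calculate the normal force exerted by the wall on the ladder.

Torques about the foot: N_wall · 6.3 sin 51° = 14×10×3.15 cos 51° → N_wall = 56.685 N.

N_wall ≈ 56.7 N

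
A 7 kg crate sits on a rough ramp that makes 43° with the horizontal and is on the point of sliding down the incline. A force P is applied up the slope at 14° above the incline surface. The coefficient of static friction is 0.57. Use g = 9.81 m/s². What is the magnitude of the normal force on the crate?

N ≈ 44.9 N

On the verge of sliding down the incline, friction equals μN and acts up the slope.
Perpendicular: N + P sin 14° = W cos 43° = 50.22 N.
Along incline: P cos 14° + μN = W sin 43° with W sin 43° = 46.83 N.
Solving the pair for P and N: P = 21.87 N, N = 44.93 N (and f = μN = 25.61 N).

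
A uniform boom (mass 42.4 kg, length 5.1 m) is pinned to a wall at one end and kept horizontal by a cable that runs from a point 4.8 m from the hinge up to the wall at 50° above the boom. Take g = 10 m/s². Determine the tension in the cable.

Take torques about the hinge: T sin 50° · 4.8 = 42.4×10×2.55 = 1081.2 N·m.
So T = 1081.2 / (0.7660 × 4.8) = 294.04 N.

T ≈ 294 N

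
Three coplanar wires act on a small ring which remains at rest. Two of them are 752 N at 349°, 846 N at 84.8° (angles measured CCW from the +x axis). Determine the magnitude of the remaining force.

Sum the known components: ΣF_x = 814.9 N, ΣF_y = 699 N.
For equilibrium the remaining force must supply (−ΣF_x, −ΣF_y) = (-814.9, -699) N.
Magnitude = √((-814.9)² + (-699)²) = 1074 N; direction = atan2(-699, -814.9) = 220.6°.

F ≈ 1070 N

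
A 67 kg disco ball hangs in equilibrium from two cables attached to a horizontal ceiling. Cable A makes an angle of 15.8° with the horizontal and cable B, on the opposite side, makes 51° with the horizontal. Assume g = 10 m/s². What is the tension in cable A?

T_A ≈ 459 N

Weight W = 67 × 10 = 670 N acts straight down.
Horizontal: T_A cos 15.8° = T_B cos 51°  →  T_B = 1.529 T_A.
Vertical: T_A sin 15.8° + T_B sin 51° = 670.
Substituting the horizontal relation into the vertical equation gives 1.461 T_A = 670, so T_A = 458.7 N.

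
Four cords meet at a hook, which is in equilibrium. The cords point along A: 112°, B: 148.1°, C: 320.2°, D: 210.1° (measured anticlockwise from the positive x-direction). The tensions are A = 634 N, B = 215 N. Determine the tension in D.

Resolve: ΣF_x = 634 cos 112° + 215 cos 148.1° + T_C cos 320.2° + T_D cos 210.1° = 0.
        ΣF_y = 634 sin 112° + 215 sin 148.1° + T_C sin 320.2° + T_D sin 210.1° = 0.
The known terms sum to (-420, 701.4) N, so 0.7683 T_C − 0.8652 T_D = 420 and -0.6401 T_C − 0.5015 T_D = -701.4.
Solving simultaneously: T_C = 870.5 N, T_D = 287.6 N.

T_D ≈ 288 N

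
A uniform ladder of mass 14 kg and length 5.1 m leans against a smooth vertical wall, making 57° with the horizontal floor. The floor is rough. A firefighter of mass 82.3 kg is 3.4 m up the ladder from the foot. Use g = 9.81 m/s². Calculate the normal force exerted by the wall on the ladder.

Torques about the foot: N_wall · 5.1 sin 57° = 14×9.81×2.55 cos 57° + 82.3×9.81×3.4 cos 57° → N_wall = 394.13 N.

N_wall ≈ 394 N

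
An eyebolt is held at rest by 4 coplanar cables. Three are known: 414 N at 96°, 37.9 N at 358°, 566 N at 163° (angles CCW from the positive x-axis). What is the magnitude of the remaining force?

F ≈ 794 N

Sum the known components: ΣF_x = -546.7 N, ΣF_y = 575.9 N.
For equilibrium the remaining force must supply (−ΣF_x, −ΣF_y) = (546.7, -575.9) N.
Magnitude = √((546.7)² + (-575.9)²) = 794 N; direction = atan2(-575.9, 546.7) = 313.5°.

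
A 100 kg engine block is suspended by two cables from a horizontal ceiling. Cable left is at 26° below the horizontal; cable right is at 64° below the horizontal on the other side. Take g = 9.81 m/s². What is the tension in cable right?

Weight W = 100 × 9.81 = 981 N acts straight down.
Horizontal: T_left cos 26° = T_right cos 64°  →  T_left = 0.4877 T_right.
Vertical: T_left sin 26° + T_right sin 64° = 981.
Substituting the horizontal relation into the vertical equation gives 1.113 T_right = 981, so T_right = 881.7 N.

T_right ≈ 882 N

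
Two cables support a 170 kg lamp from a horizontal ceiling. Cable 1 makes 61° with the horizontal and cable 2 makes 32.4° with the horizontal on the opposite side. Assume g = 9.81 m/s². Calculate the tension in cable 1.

T_1 ≈ 1410 N

Weight W = 170 × 9.81 = 1668 N acts straight down.
Horizontal: T_1 cos 61° = T_2 cos 32.4°  →  T_2 = 0.5742 T_1.
Vertical: T_1 sin 61° + T_2 sin 32.4° = 1668.
Substituting the horizontal relation into the vertical equation gives 1.182 T_1 = 1668, so T_1 = 1411 N.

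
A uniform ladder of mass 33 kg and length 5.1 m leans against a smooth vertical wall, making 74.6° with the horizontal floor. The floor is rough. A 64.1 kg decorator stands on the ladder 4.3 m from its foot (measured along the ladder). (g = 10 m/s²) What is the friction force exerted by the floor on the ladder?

Torques about the foot: N_wall · 5.1 sin 74.6° = 33×10×2.55 cos 74.6° + 64.1×10×4.3 cos 74.6° → N_wall = 194.31 N.
ΣF_x = 0: f_floor = N_wall = 194.31 N.

f ≈ 194 N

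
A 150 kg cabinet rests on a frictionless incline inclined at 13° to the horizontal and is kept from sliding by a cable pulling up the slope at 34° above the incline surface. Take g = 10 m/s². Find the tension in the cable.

T ≈ 407 N

Take axes along and perpendicular to the incline. Weight components: W sin 13° = 337.4 N down-slope, W cos 13° = 1462 N into the surface.
Along incline: T cos 34° = W sin 13° → T = 407 N.
Perpendicular: N = W cos 13° − T sin 34° = 1234 N.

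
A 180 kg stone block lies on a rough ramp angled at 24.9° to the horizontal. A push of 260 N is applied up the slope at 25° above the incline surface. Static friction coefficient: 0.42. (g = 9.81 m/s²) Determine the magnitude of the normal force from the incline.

N ≈ 1490 N

Axes along / perpendicular to the incline. W sin 24.9° = 743.5 N down-slope; W cos 24.9° = 1602 N into the surface.
Perpendicular: N = W cos 24.9° − P sin 25° = 1602 − 109.9 = 1492 N.
Along incline: P cos 25° + f = W sin 24.9° (friction acts up-slope) → f = 743.5 − 235.6 = 507.8 N.
|f| = 507.8 N ≤ μN = 626.5 N, so the stone block is indeed static.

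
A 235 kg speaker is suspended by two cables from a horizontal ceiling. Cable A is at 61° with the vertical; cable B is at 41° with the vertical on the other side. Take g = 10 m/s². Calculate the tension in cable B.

Angles from the horizontal: cable A is 90° − 61° = 29°, cable B is 90° − 41° = 49°.
Weight W = 235 × 10 = 2350 N acts straight down.
Horizontal: T_A cos 29° = T_B cos 49°  →  T_A = 0.7501 T_B.
Vertical: T_A sin 29° + T_B sin 49° = 2350.
Substituting the horizontal relation into the vertical equation gives 1.118 T_B = 2350, so T_B = 2101 N.

T_B ≈ 2100 N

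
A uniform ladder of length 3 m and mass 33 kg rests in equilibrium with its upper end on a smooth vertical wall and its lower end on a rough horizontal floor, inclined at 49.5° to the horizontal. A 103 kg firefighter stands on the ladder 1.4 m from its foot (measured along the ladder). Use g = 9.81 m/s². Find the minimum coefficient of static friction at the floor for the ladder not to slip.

μ_min ≈ 0.405

ΣF_y = 0: N_floor = 33×9.81 + 103×9.81 = 1334.2 N.
Torques about the foot: N_wall · 3 sin 49.5° = 33×9.81×1.5 cos 49.5° + 103×9.81×1.4 cos 49.5° → N_wall = 540.97 N.
ΣF_x = 0: f_floor = N_wall = 540.97 N.
μ_min = f_floor / N_floor = 540.97 / 1334.2 = 0.4055.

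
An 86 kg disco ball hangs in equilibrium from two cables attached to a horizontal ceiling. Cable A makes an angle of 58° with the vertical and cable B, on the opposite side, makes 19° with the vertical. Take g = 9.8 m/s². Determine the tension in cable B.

Angles from the horizontal: cable A is 90° − 58° = 32°, cable B is 90° − 19° = 71°.
Weight W = 86 × 9.8 = 842.8 N acts straight down.
Horizontal: T_A cos 32° = T_B cos 71°  →  T_A = 0.3839 T_B.
Vertical: T_A sin 32° + T_B sin 71° = 842.8.
Substituting the horizontal relation into the vertical equation gives 1.149 T_B = 842.8, so T_B = 733.5 N.

T_B ≈ 734 N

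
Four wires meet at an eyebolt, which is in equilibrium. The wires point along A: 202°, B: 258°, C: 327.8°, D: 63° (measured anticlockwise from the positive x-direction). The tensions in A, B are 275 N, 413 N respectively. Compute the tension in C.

Resolve: ΣF_x = 275 cos 202° + 413 cos 258° + T_C cos 327.8° + T_D cos 63° = 0.
        ΣF_y = 275 sin 202° + 413 sin 258° + T_C sin 327.8° + T_D sin 63° = 0.
The known terms sum to (-340.8, -507) N, so 0.8462 T_C + 0.4540 T_D = 340.8 and -0.5329 T_C + 0.8910 T_D = 507.
Solving simultaneously: T_C = 73.83 N, T_D = 613.2 N.

T_C ≈ 73.8 N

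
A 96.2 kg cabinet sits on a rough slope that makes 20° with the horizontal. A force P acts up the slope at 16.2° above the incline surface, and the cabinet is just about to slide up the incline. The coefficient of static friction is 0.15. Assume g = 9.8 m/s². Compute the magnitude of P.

P ≈ 454 N

On the verge of sliding up the incline, friction equals μN and acts down the slope.
Perpendicular: N + P sin 16.2° = W cos 20° = 885.9 N.
Along incline: P cos 16.2° = W sin 20° + μN  with W sin 20° = 322.4 N.
Solving the pair for P and N: P = 454.4 N, N = 759.1 N (and f = μN = 113.9 N).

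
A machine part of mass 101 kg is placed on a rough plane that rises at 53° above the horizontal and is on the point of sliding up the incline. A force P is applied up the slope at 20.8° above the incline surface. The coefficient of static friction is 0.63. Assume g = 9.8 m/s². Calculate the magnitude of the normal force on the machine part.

On the verge of sliding up the incline, friction equals μN and acts down the slope.
Perpendicular: N + P sin 20.8° = W cos 53° = 595.7 N.
Along incline: P cos 20.8° = W sin 53° + μN  with W sin 53° = 790.5 N.
Solving the pair for P and N: P = 1006 N, N = 238.4 N (and f = μN = 150.2 N).

N ≈ 238 N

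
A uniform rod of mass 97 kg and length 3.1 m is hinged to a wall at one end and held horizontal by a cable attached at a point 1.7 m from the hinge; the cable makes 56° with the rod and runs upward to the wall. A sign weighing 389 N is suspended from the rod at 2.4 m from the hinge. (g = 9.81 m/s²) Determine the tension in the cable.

T ≈ 1710 N

Take torques about the hinge: T sin 56° · 1.7 = 97×9.81×1.55 + 389×2.4 = 2408.5 N·m.
So T = 2408.5 / (0.8290 × 1.7) = 1709 N.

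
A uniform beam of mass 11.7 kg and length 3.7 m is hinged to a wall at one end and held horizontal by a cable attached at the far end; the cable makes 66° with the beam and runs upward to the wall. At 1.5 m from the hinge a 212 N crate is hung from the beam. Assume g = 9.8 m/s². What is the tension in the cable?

T ≈ 157 N

Take torques about the hinge: T sin 66° · 3.7 = 11.7×9.8×1.85 + 212×1.5 = 530.12 N·m.
So T = 530.12 / (0.9135 × 3.7) = 156.84 N.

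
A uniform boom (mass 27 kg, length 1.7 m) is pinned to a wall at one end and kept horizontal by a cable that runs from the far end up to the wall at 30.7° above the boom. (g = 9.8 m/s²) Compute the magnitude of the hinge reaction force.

|H| ≈ 259 N

Take torques about the hinge: T sin 30.7° · 1.7 = 27×9.8×0.85 = 224.91 N·m.
So T = 224.91 / (0.5105 × 1.7) = 259.14 N.
ΣF_x = 0: H_x = T cos 30.7° = 222.82 N.
ΣF_y = 0: H_y = (27×9.8) − T sin 30.7° = 264.6 − 132.3 = 132.3 N.
|H| = √(H_x² + H_y²) = √((222.82)² + (132.3)²) = 259.14 N.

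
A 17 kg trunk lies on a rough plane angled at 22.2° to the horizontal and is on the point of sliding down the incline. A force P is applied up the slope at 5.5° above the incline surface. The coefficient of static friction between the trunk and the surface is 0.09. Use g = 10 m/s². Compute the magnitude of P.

P ≈ 50.7 N

On the verge of sliding down the incline, friction equals μN and acts up the slope.
Perpendicular: N + P sin 5.5° = W cos 22.2° = 157.4 N.
Along incline: P cos 5.5° + μN = W sin 22.2° with W sin 22.2° = 64.23 N.
Solving the pair for P and N: P = 50.74 N, N = 152.5 N (and f = μN = 13.73 N).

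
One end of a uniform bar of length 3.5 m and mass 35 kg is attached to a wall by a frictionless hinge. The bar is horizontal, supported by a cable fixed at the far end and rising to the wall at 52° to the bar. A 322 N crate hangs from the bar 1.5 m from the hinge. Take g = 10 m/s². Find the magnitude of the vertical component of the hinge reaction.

Take torques about the hinge: T sin 52° · 3.5 = 35×10×1.75 + 322×1.5 = 1095.5 N·m.
So T = 1095.5 / (0.7880 × 3.5) = 397.2 N.
ΣF_y = 0: H_y = (35×10 + 322) − T sin 52° = 672 − 313 = 359 N.

|H_y| ≈ 359 N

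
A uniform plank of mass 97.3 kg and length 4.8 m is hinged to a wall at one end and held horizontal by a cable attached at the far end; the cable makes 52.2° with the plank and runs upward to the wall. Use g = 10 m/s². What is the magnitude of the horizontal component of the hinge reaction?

H_x ≈ 377 N

Take torques about the hinge: T sin 52.2° · 4.8 = 97.3×10×2.4 = 2335.2 N·m.
So T = 2335.2 / (0.7902 × 4.8) = 615.7 N.
ΣF_x = 0: H_x = T cos 52.2° = 377.37 N.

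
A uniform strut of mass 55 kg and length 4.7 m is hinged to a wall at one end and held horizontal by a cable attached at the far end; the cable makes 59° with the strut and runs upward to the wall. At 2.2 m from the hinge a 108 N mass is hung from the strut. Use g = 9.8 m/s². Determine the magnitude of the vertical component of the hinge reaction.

Take torques about the hinge: T sin 59° · 4.7 = 55×9.8×2.35 + 108×2.2 = 1504.2 N·m.
So T = 1504.2 / (0.8572 × 4.7) = 373.38 N.
ΣF_y = 0: H_y = (55×9.8 + 108) − T sin 59° = 647 − 320.05 = 326.95 N.

|H_y| ≈ 327 N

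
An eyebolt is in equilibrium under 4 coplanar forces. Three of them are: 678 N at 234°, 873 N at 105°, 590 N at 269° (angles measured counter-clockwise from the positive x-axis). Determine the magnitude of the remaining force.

Sum the known components: ΣF_x = -634.8 N, ΣF_y = -295.2 N.
For equilibrium the remaining force must supply (−ΣF_x, −ΣF_y) = (634.8, 295.2) N.
Magnitude = √((634.8)² + (295.2)²) = 700 N; direction = atan2(295.2, 634.8) = 24.9°.

F ≈ 700 N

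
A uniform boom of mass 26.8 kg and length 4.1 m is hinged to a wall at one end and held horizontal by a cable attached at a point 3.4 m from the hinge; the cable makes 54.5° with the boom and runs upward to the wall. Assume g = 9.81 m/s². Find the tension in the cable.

Take torques about the hinge: T sin 54.5° · 3.4 = 26.8×9.81×2.05 = 538.96 N·m.
So T = 538.96 / (0.8141 × 3.4) = 194.71 N.

T ≈ 195 N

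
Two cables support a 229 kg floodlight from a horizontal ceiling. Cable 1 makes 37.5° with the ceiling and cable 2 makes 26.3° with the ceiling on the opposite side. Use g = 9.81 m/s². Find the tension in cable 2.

Weight W = 229 × 9.81 = 2246 N acts straight down.
Horizontal: T_1 cos 37.5° = T_2 cos 26.3°  →  T_1 = 1.13 T_2.
Vertical: T_1 sin 37.5° + T_2 sin 26.3° = 2246.
Substituting the horizontal relation into the vertical equation gives 1.131 T_2 = 2246, so T_2 = 1986 N.

T_2 ≈ 1990 N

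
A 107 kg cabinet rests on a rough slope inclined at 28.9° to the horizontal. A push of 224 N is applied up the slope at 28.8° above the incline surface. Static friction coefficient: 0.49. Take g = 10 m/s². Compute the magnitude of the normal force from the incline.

N ≈ 829 N

Axes along / perpendicular to the incline. W sin 28.9° = 517.1 N down-slope; W cos 28.9° = 936.7 N into the surface.
Perpendicular: N = W cos 28.9° − P sin 28.8° = 936.7 − 107.9 = 828.8 N.
Along incline: P cos 28.8° + f = W sin 28.9° (friction acts up-slope) → f = 517.1 − 196.3 = 320.8 N.
|f| = 320.8 N ≤ μN = 406.1 N, so the cabinet is indeed static.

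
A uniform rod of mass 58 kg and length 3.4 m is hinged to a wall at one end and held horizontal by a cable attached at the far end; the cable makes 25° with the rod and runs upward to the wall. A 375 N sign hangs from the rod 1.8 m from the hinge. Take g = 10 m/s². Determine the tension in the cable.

Take torques about the hinge: T sin 25° · 3.4 = 58×10×1.7 + 375×1.8 = 1661 N·m.
So T = 1661 / (0.4226 × 3.4) = 1156 N.

T ≈ 1160 N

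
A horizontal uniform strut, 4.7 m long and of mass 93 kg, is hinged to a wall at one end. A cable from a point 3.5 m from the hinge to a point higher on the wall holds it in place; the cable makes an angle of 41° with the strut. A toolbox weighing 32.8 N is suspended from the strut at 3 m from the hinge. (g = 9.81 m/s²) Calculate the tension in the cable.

Take torques about the hinge: T sin 41° · 3.5 = 93×9.81×2.35 + 32.8×3 = 2242.4 N·m.
So T = 2242.4 / (0.6561 × 3.5) = 976.56 N.

T ≈ 977 N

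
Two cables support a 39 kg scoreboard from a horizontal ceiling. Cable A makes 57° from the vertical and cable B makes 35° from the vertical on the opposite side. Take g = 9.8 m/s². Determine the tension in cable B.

T_B ≈ 321 N

Angles from the horizontal: cable A is 90° − 57° = 33°, cable B is 90° − 35° = 55°.
Weight W = 39 × 9.8 = 382.2 N acts straight down.
Horizontal: T_A cos 33° = T_B cos 55°  →  T_A = 0.6839 T_B.
Vertical: T_A sin 33° + T_B sin 55° = 382.2.
Substituting the horizontal relation into the vertical equation gives 1.192 T_B = 382.2, so T_B = 320.7 N.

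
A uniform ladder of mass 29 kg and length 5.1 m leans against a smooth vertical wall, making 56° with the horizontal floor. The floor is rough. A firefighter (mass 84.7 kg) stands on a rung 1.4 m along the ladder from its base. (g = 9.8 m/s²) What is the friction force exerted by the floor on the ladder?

f ≈ 250 N

Torques about the foot: N_wall · 5.1 sin 56° = 29×9.8×2.55 cos 56° + 84.7×9.8×1.4 cos 56° → N_wall = 249.54 N.
ΣF_x = 0: f_floor = N_wall = 249.54 N.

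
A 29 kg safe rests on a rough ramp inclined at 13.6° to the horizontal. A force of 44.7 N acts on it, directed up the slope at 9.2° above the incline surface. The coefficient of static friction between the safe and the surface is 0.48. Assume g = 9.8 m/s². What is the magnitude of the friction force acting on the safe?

f ≈ 22.7 N

Axes along / perpendicular to the incline. W sin 13.6° = 66.83 N down-slope; W cos 13.6° = 276.2 N into the surface.
Perpendicular: N = W cos 13.6° − P sin 9.2° = 276.2 − 7.147 = 269.1 N.
Along incline: P cos 9.2° + f = W sin 13.6° (friction acts up-slope) → f = 66.83 − 44.12 = 22.7 N.
|f| = 22.7 N ≤ μN = 129.2 N, so the safe is indeed static.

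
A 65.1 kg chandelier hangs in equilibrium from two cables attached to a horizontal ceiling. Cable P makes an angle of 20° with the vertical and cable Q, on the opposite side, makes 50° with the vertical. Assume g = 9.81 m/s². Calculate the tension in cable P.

T_P ≈ 521 N

Angles from the horizontal: cable P is 90° − 20° = 70°, cable Q is 90° − 50° = 40°.
Weight W = 65.1 × 9.81 = 638.6 N acts straight down.
Horizontal: T_P cos 70° = T_Q cos 40°  →  T_Q = 0.4465 T_P.
Vertical: T_P sin 70° + T_Q sin 40° = 638.6.
Substituting the horizontal relation into the vertical equation gives 1.227 T_P = 638.6, so T_P = 520.6 N.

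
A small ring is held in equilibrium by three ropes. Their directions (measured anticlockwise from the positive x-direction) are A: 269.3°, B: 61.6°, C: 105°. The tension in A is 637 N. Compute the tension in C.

Resolve: ΣF_x = 637 cos 269.3° + T_B cos 61.6° + T_C cos 105° = 0.
        ΣF_y = 637 sin 269.3° + T_B sin 61.6° + T_C sin 105° = 0.
The known terms sum to (-7.782, -637) N, so 0.4756 T_B − 0.2588 T_C = 7.782 and 0.8796 T_B + 0.9659 T_C = 637.
Solving simultaneously: T_B = 250.9 N, T_C = 431 N.

T_C ≈ 431 N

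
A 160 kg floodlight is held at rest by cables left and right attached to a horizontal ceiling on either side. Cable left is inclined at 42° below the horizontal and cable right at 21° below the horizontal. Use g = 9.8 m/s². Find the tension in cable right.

Weight W = 160 × 9.8 = 1568 N acts straight down.
Horizontal: T_left cos 42° = T_right cos 21°  →  T_left = 1.256 T_right.
Vertical: T_left sin 42° + T_right sin 21° = 1568.
Substituting the horizontal relation into the vertical equation gives 1.199 T_right = 1568, so T_right = 1308 N.

T_right ≈ 1310 N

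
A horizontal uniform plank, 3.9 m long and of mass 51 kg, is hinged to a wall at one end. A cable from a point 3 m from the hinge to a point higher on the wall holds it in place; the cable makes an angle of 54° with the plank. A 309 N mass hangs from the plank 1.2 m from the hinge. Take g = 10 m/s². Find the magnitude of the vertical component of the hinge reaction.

|H_y| ≈ 364 N

Take torques about the hinge: T sin 54° · 3 = 51×10×1.95 + 309×1.2 = 1365.3 N·m.
So T = 1365.3 / (0.8090 × 3) = 562.53 N.
ΣF_y = 0: H_y = (51×10 + 309) − T sin 54° = 819 − 455.1 = 363.9 N.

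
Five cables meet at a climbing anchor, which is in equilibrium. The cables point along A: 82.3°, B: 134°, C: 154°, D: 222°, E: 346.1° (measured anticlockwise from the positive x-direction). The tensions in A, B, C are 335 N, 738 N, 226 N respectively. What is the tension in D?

Resolve: ΣF_x = 335 cos 82.3° + 738 cos 134° + 226 cos 154° + T_D cos 222° + T_E cos 346.1° = 0.
        ΣF_y = 335 sin 82.3° + 738 sin 134° + 226 sin 154° + T_D sin 222° + T_E sin 346.1° = 0.
The known terms sum to (-670.9, 961.9) N, so -0.7431 T_D + 0.9707 T_E = 670.9 and -0.6691 T_D − 0.2402 T_E = -961.9.
Solving simultaneously: T_D = 933 N, T_E = 1405 N.

T_D ≈ 933 N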